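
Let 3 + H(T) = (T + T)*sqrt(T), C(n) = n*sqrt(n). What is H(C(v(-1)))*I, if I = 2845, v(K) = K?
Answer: -8535 + 5690*(-I)**(3/2) ≈ -12558.0 - 4023.4*I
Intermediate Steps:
C(n) = n**(3/2)
H(T) = -3 + 2*T**(3/2) (H(T) = -3 + (T + T)*sqrt(T) = -3 + (2*T)*sqrt(T) = -3 + 2*T**(3/2))
H(C(v(-1)))*I = (-3 + 2*((-1)**(3/2))**(3/2))*2845 = (-3 + 2*(-I)**(3/2))*2845 = -8535 + 5690*(-I)**(3/2)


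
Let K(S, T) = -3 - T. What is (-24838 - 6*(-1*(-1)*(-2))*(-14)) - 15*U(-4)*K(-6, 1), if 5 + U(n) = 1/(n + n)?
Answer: -50627/2 ≈ -25314.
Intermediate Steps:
U(n) = -5 + 1/(2*n) (U(n) = -5 + 1/(n + n) = -5 + 1/(2*n))
(-24838 - 6*(-1*(-1)*(-2))*(-14)) - 15*U(-4)*K(-6, 1) = (-24838 - 6*(-1*(-1)*(-2))*(-14)) - 15*(-5 + (½)/(-4))*(-3 - 1*1) = (-24838 - 6*(1*(-2))*(-14)) - 15*(-5 + (½)*(-¼))*(-3 - 1) = (-24838 - 6*(-2)*(-14)) - 15*(-5 - ⅛)*(-4) = (-24838 - (-12)*(-14)) - 15*(-41/8)*(-4) = (-24838 - 1*168) - (-615)*(-4)/8 = (-24838 - 168) - 1*615/2 = -25006 - 615/2 = -50627/2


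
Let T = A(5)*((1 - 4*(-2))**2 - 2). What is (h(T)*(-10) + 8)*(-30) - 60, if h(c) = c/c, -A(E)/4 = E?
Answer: 0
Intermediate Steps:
A(E) = -4*E
T = -1580 (T = (-4*5)*((1 - 4*(-2))**2 - 2) = -20*((1 + 8)**2 - 2) = -20*(9**2 - 2) = -20*(81 - 2) = -20*79 = -1580)
h(c) = 1
(h(T)*(-10) + 8)*(-30) - 60 = (1*(-10) + 8)*(-30) - 60 = (-10 + 8)*(-30) - 60 = -2*(-30) - 60 = 60 - 60 = 0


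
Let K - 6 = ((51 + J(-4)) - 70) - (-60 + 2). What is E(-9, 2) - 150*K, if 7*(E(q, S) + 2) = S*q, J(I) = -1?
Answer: -46232/7 ≈ -6604.6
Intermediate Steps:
K = 44 (K = 6 + (((51 - 1) - 70) - (-60 + 2)) = 6 + ((50 - 70) - 1*(-58)) = 6 + (-20 + 58) = 6 + 38 = 44)
E(q, S) = -2 + S*q/7 (E(q, S) = -2 + (S*q)/7 = -2 + S*q/7)
E(-9, 2) - 150*K = (-2 + (⅐)*2*(-9)) - 150*44 = (-2 - 18/7) - 6600 = -32/7 - 6600 = -46232/7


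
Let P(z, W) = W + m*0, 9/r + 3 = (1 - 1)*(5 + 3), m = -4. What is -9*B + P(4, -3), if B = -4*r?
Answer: -111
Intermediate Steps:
r = -3 (r = 9/(-3 + (1 - 1)*(5 + 3)) = 9/(-3 + 0*8) = 9/(-3 + 0) = 9/(-3) = 9*(-⅓) = -3)
P(z, W) = W (P(z, W) = W - 4*0 = W + 0 = W)
B = 12 (B = -4*(-3) = 12)
-9*B + P(4, -3) = -9*12 - 3 = -108 - 3 = -111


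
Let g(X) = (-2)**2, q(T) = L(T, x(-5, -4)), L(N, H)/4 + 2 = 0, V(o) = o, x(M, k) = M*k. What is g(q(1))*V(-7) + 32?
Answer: 4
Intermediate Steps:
L(N, H) = -8 (L(N, H) = -8 + 4*0 = -8 + 0 = -8)
q(T) = -8
g(X) = 4
g(q(1))*V(-7) + 32 = 4*(-7) + 32 = -28 + 32 = 4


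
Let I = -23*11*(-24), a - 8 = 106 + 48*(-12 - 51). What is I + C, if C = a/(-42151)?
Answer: 255943782/42151 ≈ 6072.1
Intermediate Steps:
a = -2910 (a = 8 + (106 + 48*(-12 - 51)) = 8 + (106 + 48*(-63)) = 8 + (106 - 3024) = 8 - 2918 = -2910)
I = 6072 (I = -253*(-24) = 6072)
C = 2910/42151 (C = -2910/(-42151) = -2910*(-1/42151) = 2910/42151 ≈ 0.069038)
I + C = 6072 + 2910/42151 = 255943782/42151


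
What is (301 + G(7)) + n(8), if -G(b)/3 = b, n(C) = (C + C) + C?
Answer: 304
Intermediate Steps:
n(C) = 3*C (n(C) = 2*C + C = 3*C)
G(b) = -3*b
(301 + G(7)) + n(8) = (301 - 3*7) + 3*8 = (301 - 21) + 24 = 280 + 24 = 304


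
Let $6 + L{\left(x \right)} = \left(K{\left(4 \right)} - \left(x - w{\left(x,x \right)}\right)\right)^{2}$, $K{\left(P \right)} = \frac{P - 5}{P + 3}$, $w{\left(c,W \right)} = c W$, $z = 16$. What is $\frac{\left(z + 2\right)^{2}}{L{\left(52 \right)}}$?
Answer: $\frac{15876}{344584675} \approx 4.6073 \cdot 10^{-5}$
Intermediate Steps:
$w{\left(c,W \right)} = W c$
$K{\left(P \right)} = \frac{-5 + P}{3 + P}$
$L{\left(x \right)} = -6 + \left(- \frac{1}{7} + x^{2} - x\right)^{2}$ ($L{\left(x \right)} = -6 + \left(\frac{-5 + 4}{3 + 4} - \left(x - x x\right)\right)^{2} = -6 + \left(\frac{1}{7} \left(-1\right) + \left(x^{2} - x\right)\right)^{2} = -6 + \left(- \frac{1}{7} + \left(x^{2} - x\right)\right)^{2} = -6 + \left(- \frac{1}{7} + x^{2} - x\right)^{2}$)
$\frac{\left(z + 2\right)^{2}}{L{\left(52 \right)}} = \frac{\left(16 + 2\right)^{2}}{-6 + \frac{\left(-1 - 364 + 7 \cdot 52^{2}\right)^{2}}{49}} = \frac{18^{2}}{-6 + \frac{\left(-1 - 364 + 7 \cdot 2704\right)^{2}}{49}} = \frac{324}{-6 + \frac{\left(-1 - 364 + 18928\right)^{2}}{49}} = \frac{324}{-6 + \frac{18563^{2}}{49}} = \frac{324}{-6 + \frac{1}{49} \cdot 344584969} = \frac{324}{-6 + \frac{344584969}{49}} = \frac{324}{\frac{344584675}{49}} = 324 \cdot \frac{49}{344584675} = \frac{15876}{344584675}$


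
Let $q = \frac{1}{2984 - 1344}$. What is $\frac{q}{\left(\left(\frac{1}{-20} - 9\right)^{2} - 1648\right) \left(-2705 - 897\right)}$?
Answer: $\frac{5}{46256882199} \approx 1.0809 \cdot 10^{-10}$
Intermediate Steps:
$q = \frac{1}{1640} \approx 0.00060976$
$\frac{q}{\left(\left(\frac{1}{-20} - 9\right)^{2} - 1648\right) \left(-2705 - 897\right)} = \frac{1}{1640 \left(\left(\frac{1}{-20} - 9\right)^{2} - 1648\right) \left(-2705 - 897\right)} = \frac{1}{1640 \left(\left(- \frac{1}{20} - 9\right)^{2} - 1648\right) \left(-3602\right)} = \frac{1}{1640 \left(\left(- \frac{181}{20}\right)^{2} - 1648\right) \left(-3602\right)} = \frac{1}{1640 \left(\frac{32761}{400} - 1648\right) \left(-3602\right)} = \frac{1}{1640 \left(\left(- \frac{626439}{400}\right) \left(-3602\right)\right)} = \frac{1}{1640 \cdot \frac{1128216639}{200}} = \frac{1}{1640} \cdot \frac{200}{1128216639} = \frac{5}{46256882199}$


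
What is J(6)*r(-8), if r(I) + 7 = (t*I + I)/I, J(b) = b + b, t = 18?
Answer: 144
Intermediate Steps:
J(b) = 2*b
r(I) = 12 (r(I) = -7 + (18*I + I)/I = -7 + (19*I)/I = -7 + 19 = 12)
J(6)*r(-8) = (2*6)*12 = 12*12 = 144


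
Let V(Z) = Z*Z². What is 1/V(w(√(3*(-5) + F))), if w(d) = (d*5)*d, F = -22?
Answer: -1/6331625 ≈ -1.5794e-7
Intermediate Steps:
w(d) = 5*d² (w(d) = (5*d)*d = 5*d²)
V(Z) = Z³
1/V(w(√(3*(-5) + F))) = 1/((5*(√(3*(-5) - 22))²)³) = 1/((5*(√(-15 - 22))²)³) = 1/((5*(√(-37))²)³) = 1/((5*(I*√37)²)³) = 1/((5*(-37))³) = 1/((-185)³) = 1/(-6331625) = -1/6331625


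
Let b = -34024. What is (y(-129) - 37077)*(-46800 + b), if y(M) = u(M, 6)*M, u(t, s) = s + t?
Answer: 1714277040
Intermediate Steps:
y(M) = M*(6 + M) (y(M) = (6 + M)*M = M*(6 + M))
(y(-129) - 37077)*(-46800 + b) = (-129*(6 - 129) - 37077)*(-46800 - 34024) = (-129*(-123) - 37077)*(-80824) = (15867 - 37077)*(-80824) = -21210*(-80824) = 1714277040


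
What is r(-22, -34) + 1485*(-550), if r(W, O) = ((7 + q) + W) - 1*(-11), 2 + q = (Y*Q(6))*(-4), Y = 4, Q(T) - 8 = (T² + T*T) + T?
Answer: -818132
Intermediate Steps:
Q(T) = 8 + T + 2*T² (Q(T) = 8 + ((T² + T*T) + T) = 8 + ((T² + T²) + T) = 8 + (2*T² + T) = 8 + (T + 2*T²) = 8 + T + 2*T²)
q = -1378 (q = -2 + (4*(8 + 6 + 2*6²))*(-4) = -2 + (4*(8 + 6 + 2*36))*(-4) = -2 + (4*(8 + 6 + 72))*(-4) = -2 + (4*86)*(-4) = -2 + 344*(-4) = -2 - 1376 = -1378)
r(W, O) = -1360 + W (r(W, O) = ((7 - 1378) + W) - 1*(-11) = (-1371 + W) + 11 = -1360 + W)
r(-22, -34) + 1485*(-550) = (-1360 - 22) + 1485*(-550) = -1382 - 816750 = -818132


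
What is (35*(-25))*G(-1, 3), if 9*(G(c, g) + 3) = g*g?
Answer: 1750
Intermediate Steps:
G(c, g) = -3 + g²/9 (G(c, g) = -3 + (g*g)/9 = -3 + g²/9)
(35*(-25))*G(-1, 3) = (35*(-25))*(-3 + (⅑)*3²) = -875*(-3 + (⅑)*9) = -875*(-3 + 1) = -875*(-2) = 1750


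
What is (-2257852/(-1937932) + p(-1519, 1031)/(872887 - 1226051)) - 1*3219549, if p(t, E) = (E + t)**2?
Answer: -137717760402499752/42775488553 ≈ -3.2195e+6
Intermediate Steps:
(-2257852/(-1937932) + p(-1519, 1031)/(872887 - 1226051)) - 1*3219549 = (-2257852/(-1937932) + (1031 - 1519)**2/(872887 - 1226051)) - 1*3219549 = (-2257852*(-1/1937932) + (-488)**2/(-353164)) - 3219549 = (564463/484483 + 238144*(-1/353164)) - 3219549 = (564463/484483 - 59536/88291) - 3219549 = 20992822845/42775488553 - 3219549 = -137717760402499752/42775488553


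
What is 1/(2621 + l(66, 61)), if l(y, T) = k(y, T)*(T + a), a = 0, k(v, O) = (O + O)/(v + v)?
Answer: 66/176707 ≈ 0.00037350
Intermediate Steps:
k(v, O) = O/v (k(v, O) = (2*O)/((2*v)) = (2*O)*(1/(2*v)) = O/v)
l(y, T) = T²/y (l(y, T) = (T/y)*(T + 0) = (T/y)*T = T²/y)
1/(2621 + l(66, 61)) = 1/(2621 + 61²/66) = 1/(2621 + 3721*(1/66)) = 1/(2621 + 3721/66) = 1/(176707/66) = 66/176707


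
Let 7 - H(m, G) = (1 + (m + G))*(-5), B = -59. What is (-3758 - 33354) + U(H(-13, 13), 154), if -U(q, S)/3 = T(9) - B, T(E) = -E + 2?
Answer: -37268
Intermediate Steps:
T(E) = 2 - E
H(m, G) = 12 + 5*G + 5*m (H(m, G) = 7 - (1 + (m + G))*(-5) = 7 - (1 + (G + m))*(-5) = 7 - (1 + G + m)*(-5) = 7 - (-5 - 5*G - 5*m) = 7 + (5 + 5*G + 5*m) = 12 + 5*G + 5*m)
U(q, S) = -156 (U(q, S) = -3*((2 - 1*9) - 1*(-59)) = -3*((2 - 9) + 59) = -3*(-7 + 59) = -3*52 = -156)
(-3758 - 33354) + U(H(-13, 13), 154) = (-3758 - 33354) - 156 = -37112 - 156 = -37268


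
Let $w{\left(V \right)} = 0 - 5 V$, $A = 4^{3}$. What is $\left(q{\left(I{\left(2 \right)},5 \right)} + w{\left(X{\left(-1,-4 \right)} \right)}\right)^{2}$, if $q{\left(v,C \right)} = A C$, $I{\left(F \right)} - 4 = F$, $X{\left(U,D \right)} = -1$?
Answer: $105625$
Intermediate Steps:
$A = 64$
$w{\left(V \right)} = - 5 V$
$I{\left(F \right)} = 4 + F$
$q{\left(v,C \right)} = 64 C$
$\left(q{\left(I{\left(2 \right)},5 \right)} + w{\left(X{\left(-1,-4 \right)} \right)}\right)^{2} = \left(64 \cdot 5 - -5\right)^{2} = \left(320 + 5\right)^{2} = 325^{2} = 105625$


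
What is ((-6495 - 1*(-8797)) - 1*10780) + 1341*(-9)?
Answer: -20547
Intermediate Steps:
((-6495 - 1*(-8797)) - 1*10780) + 1341*(-9) = ((-6495 + 8797) - 10780) - 12069 = (2302 - 10780) - 12069 = -8478 - 12069 = -20547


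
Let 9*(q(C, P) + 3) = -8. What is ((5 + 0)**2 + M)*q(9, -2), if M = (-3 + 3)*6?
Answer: -875/9 ≈ -97.222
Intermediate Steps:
q(C, P) = -35/9 (q(C, P) = -3 + (1/9)*(-8) = -3 - 8/9 = -35/9)
M = 0 (M = 0*6 = 0)
((5 + 0)**2 + M)*q(9, -2) = ((5 + 0)**2 + 0)*(-35/9) = (5**2 + 0)*(-35/9) = (25 + 0)*(-35/9) = 25*(-35/9) = -875/9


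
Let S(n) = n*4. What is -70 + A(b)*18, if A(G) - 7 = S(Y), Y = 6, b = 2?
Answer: 488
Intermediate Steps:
S(n) = 4*n
A(G) = 31 (A(G) = 7 + 4*6 = 7 + 24 = 31)
-70 + A(b)*18 = -70 + 31*18 = -70 + 558 = 488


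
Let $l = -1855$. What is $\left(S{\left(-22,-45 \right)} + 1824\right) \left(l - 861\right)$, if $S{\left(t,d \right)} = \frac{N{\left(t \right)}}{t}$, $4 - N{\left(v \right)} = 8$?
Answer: $- \frac{54499256}{11} \approx -4.9545 \cdot 10^{6}$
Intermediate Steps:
$N{\left(v \right)} = -4$ ($N{\left(v \right)} = 4 - 8 = -4$)
$S{\left(t,d \right)} = - \frac{4}{t}$
$\left(S{\left(-22,-45 \right)} + 1824\right) \left(l - 861\right) = \left(- \frac{4}{-22} + 1824\right) \left(-1855 - 861\right) = \left(\left(-4\right) \left(- \frac{1}{22}\right) + 1824\right) \left(-2716\right) = \left(\frac{2}{11} + 1824\right) \left(-2716\right) = \frac{20066}{11} \left(-2716\right) = - \frac{54499256}{11}$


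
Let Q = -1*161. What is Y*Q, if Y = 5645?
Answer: -908845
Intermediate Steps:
Q = -161
Y*Q = 5645*(-161) = -908845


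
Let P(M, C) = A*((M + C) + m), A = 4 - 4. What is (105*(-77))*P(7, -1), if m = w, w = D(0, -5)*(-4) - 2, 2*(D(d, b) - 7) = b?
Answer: 0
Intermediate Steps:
A = 0
D(d, b) = 7 + b/2
w = -20 (w = (7 + (½)*(-5))*(-4) - 2 = (7 - 5/2)*(-4) - 2 = (9/2)*(-4) - 2 = -18 - 2 = -20)
m = -20
P(M, C) = 0 (P(M, C) = 0*((M + C) - 20) = 0*((C + M) - 20) = 0*(-20 + C + M) = 0)
(105*(-77))*P(7, -1) = (105*(-77))*0 = -8085*0 = 0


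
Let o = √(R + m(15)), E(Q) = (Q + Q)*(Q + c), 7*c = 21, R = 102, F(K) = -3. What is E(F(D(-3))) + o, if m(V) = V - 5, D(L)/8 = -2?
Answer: 4*√7 ≈ 10.583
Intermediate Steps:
D(L) = -16 (D(L) = 8*(-2) = -16)
c = 3 (c = (⅐)*21 = 3)
m(V) = -5 + V
E(Q) = 2*Q*(3 + Q) (E(Q) = (Q + Q)*(Q + 3) = (2*Q)*(3 + Q) = 2*Q*(3 + Q))
o = 4*√7 (o = √(102 + (-5 + 15)) = √(102 + 10) = √112 = 4*√7 ≈ 10.583)
E(F(D(-3))) + o = 2*(-3)*(3 - 3) + 4*√7 = 2*(-3)*0 + 4*√7 = 0 + 4*√7 = 4*√7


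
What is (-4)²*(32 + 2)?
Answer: 544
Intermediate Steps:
(-4)²*(32 + 2) = 16*34 = 544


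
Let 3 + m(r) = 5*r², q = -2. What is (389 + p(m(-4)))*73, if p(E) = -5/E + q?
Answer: 2174962/77 ≈ 28246.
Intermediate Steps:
m(r) = -3 + 5*r²
p(E) = -2 - 5/E (p(E) = -5/E - 2 = -2 - 5/E)
(389 + p(m(-4)))*73 = (389 + (-2 - 5/(-3 + 5*(-4)²)))*73 = (389 + (-2 - 5/(-3 + 5*16)))*73 = (389 + (-2 - 5/(-3 + 80)))*73 = (389 + (-2 - 5/77))*73 = (389 - 159/77)*73 = (29794/77)*73 = 2174962/77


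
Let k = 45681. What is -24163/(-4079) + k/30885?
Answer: 310869018/41993305 ≈ 7.4028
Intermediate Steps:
-24163/(-4079) + k/30885 = -24163/(-4079) + 45681/30885 = -24163*(-1/4079) + 45681*(1/30885) = 24163/4079 + 15227/10295 = 310869018/41993305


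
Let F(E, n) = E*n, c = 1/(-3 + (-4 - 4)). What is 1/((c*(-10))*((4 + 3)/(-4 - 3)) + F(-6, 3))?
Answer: -11/208 ≈ -0.052885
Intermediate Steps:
c = -1/11 (c = 1/(-3 - 8) = 1/(-11) = -1/11 ≈ -0.090909)
1/((c*(-10))*((4 + 3)/(-4 - 3)) + F(-6, 3)) = 1/((-1/11*(-10))*((4 + 3)/(-4 - 3)) - 6*3) = 1/(10*(7/(-7))/11 - 18) = 1/(10*(7*(-⅐))/11 - 18) = 1/((10/11)*(-1) - 18) = 1/(-10/11 - 18) = 1/(-208/11) = -11/208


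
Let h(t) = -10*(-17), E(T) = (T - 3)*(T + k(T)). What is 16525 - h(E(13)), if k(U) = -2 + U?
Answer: 16355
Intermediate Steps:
E(T) = (-3 + T)*(-2 + 2*T) (E(T) = (T - 3)*(T + (-2 + T)) = (-3 + T)*(-2 + 2*T))
h(t) = 170
16525 - h(E(13)) = 16525 - 1*170 = 16525 - 170 = 16355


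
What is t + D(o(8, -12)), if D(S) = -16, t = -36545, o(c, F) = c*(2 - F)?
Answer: -36561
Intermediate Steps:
t + D(o(8, -12)) = -36545 - 16 = -36561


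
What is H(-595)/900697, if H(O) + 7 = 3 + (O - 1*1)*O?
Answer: 354616/900697 ≈ 0.39371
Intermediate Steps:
H(O) = -4 + O*(-1 + O) (H(O) = -7 + (3 + (O - 1*1)*O) = -7 + (3 + (O - 1)*O) = -7 + (3 + (-1 + O)*O) = -7 + (3 + O*(-1 + O)) = -4 + O*(-1 + O))
H(-595)/900697 = (-4 + (-595)² - 1*(-595))/900697 = (-4 + 354025 + 595)*(1/900697) = 354616*(1/900697) = 354616/900697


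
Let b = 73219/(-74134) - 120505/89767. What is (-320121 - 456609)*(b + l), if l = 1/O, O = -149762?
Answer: 450938627710856474280/249158544361709 ≈ 1.8098e+6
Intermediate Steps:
l = -1/149762 (l = 1/(-149762) = -1/149762 ≈ -6.6773e-6)
b = -15506167643/6654786778 (b = 73219*(-1/74134) - 120505*1/89767 = -73219/74134 - 120505/89767 = -15506167643/6654786778 ≈ -2.3301)
(-320121 - 456609)*(b + l) = (-320121 - 456609)*(-15506167643/6654786778 - 1/149762) = -776730*(-580560333334436/249158544361709) = 450938627710856474280/249158544361709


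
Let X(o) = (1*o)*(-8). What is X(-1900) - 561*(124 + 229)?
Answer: -182833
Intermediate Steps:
X(o) = -8*o (X(o) = o*(-8) = -8*o)
X(-1900) - 561*(124 + 229) = -8*(-1900) - 561*(124 + 229) = 15200 - 561*353 = 15200 - 1*198033 = 15200 - 198033 = -182833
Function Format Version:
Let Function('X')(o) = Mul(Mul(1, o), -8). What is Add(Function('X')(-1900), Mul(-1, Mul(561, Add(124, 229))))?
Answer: -182833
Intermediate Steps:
Function('X')(o) = Mul(-8, o) (Function('X')(o) = Mul(o, -8) = Mul(-8, o))
Add(Function('X')(-1900), Mul(-1, Mul(561, Add(124, 229)))) = Add(Mul(-8, -1900), Mul(-1, Mul(561, Add(124, 229)))) = Add(15200, Mul(-1, Mul(561, 353))) = Add(15200, Mul(-1, 198033)) = Add(15200, -198033) = -182833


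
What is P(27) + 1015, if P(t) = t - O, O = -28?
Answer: 1070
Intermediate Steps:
P(t) = 28 + t (P(t) = t - 1*(-28) = t + 28 = 28 + t)
P(27) + 1015 = (28 + 27) + 1015 = 55 + 1015 = 1070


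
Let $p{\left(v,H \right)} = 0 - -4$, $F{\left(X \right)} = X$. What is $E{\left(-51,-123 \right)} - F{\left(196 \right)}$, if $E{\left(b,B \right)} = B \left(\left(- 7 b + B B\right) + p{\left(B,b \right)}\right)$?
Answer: $-1905466$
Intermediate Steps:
$p{\left(v,H \right)} = 4$ ($p{\left(v,H \right)} = 0 + 4 = 4$)
$E{\left(b,B \right)} = B \left(4 + B^{2} - 7 b\right)$ ($E{\left(b,B \right)} = B \left(\left(- 7 b + B B\right) + 4\right) = B \left(\left(- 7 b + B^{2}\right) + 4\right) = B \left(\left(B^{2} - 7 b\right) + 4\right) = B \left(4 + B^{2} - 7 b\right)$)
$E{\left(-51,-123 \right)} - F{\left(196 \right)} = - 123 \left(4 + \left(-123\right)^{2} - -357\right) - 196 = - 123 \left(4 + 15129 + 357\right) - 196 = \left(-123\right) 15490 - 196 = -1905270 - 196 = -1905466$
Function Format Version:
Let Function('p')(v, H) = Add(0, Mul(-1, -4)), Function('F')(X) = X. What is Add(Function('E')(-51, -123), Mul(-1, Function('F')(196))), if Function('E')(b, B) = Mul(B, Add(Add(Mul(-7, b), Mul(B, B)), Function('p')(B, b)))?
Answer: -1905466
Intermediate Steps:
Function('p')(v, H) = 4 (Function('p')(v, H) = Add(0, 4) = 4)
Function('E')(b, B) = Mul(B, Add(4, Pow(B, 2), Mul(-7, b))) (Function('E')(b, B) = Mul(B, Add(Add(Mul(-7, b), Mul(B, B)), 4)) = Mul(B, Add(Add(Mul(-7, b), Pow(B, 2)), 4)) = Mul(B, Add(Add(Pow(B, 2), Mul(-7, b)), 4)) = Mul(B, Add(4, Pow(B, 2), Mul(-7, b))))
Add(Function('E')(-51, -123), Mul(-1, Function('F')(196))) = Add(Mul(-123, Add(4, Pow(-123, 2), Mul(-7, -51))), Mul(-1, 196)) = Add(Mul(-123, Add(4, 15129, 357)), -196) = Add(Mul(-123, 15490), -196) = Add(-1905270, -196) = -1905466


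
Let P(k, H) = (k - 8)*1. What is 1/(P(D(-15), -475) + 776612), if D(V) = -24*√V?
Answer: 64717/50259481788 + I*√15/25129740894 ≈ 1.2877e-6 + 1.5412e-10*I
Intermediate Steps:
P(k, H) = -8 + k (P(k, H) = (-8 + k)*1 = -8 + k)
1/(P(D(-15), -475) + 776612) = 1/((-8 - 24*I*√15) + 776612) = 1/(776604 - 24*I*√15)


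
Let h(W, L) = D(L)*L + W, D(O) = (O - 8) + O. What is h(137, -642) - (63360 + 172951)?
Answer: 593290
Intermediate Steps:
D(O) = -8 + 2*O (D(O) = (-8 + O) + O = -8 + 2*O)
h(W, L) = W + L*(-8 + 2*L) (h(W, L) = (-8 + 2*L)*L + W = L*(-8 + 2*L) + W = W + L*(-8 + 2*L))
h(137, -642) - (63360 + 172951) = (137 + 2*(-642)*(-4 - 642)) - (63360 + 172951) = (137 + 2*(-642)*(-646)) - 1*236311 = (137 + 829464) - 236311 = 829601 - 236311 = 593290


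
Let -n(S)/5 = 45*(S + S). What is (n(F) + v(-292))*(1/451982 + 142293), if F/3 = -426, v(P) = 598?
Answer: 18512684526292223/225991 ≈ 8.1918e+10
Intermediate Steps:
F = -1278 (F = 3*(-426) = -1278)
n(S) = -450*S (n(S) = -225*(S + S) = -225*2*S = -450*S)
(n(F) + v(-292))*(1/451982 + 142293) = (-450*(-1278) + 598)*(1/451982 + 142293) = (575100 + 598)*(1/451982 + 142293) = 575698*(64313874727/451982) = 18512684526292223/225991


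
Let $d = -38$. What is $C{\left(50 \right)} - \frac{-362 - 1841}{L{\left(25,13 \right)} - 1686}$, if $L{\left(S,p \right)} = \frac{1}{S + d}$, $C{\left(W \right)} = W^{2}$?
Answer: $\frac{54768861}{21919} \approx 2498.7$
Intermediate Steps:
$L{\left(S,p \right)} = \frac{1}{-38 + S}$ ($L{\left(S,p \right)} = \frac{1}{S - 38} = \frac{1}{-38 + S}$)
$C{\left(50 \right)} - \frac{-362 - 1841}{L{\left(25,13 \right)} - 1686} = 50^{2} - \frac{-362 - 1841}{\frac{1}{-38 + 25} - 1686} = 2500 - - \frac{2203}{\frac{1}{-13} - 1686} = 2500 - - \frac{2203}{- \frac{1}{13} - 1686} = 2500 - - \frac{2203}{- \frac{21919}{13}} = 2500 - \left(-2203\right) \left(- \frac{13}{21919}\right) = 2500 - \frac{28639}{21919} = \frac{54768861}{21919}$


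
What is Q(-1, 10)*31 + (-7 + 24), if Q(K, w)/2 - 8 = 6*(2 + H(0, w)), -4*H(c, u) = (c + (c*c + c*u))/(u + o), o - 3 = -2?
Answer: 1257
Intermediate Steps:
o = 1 (o = 3 - 2 = 1)
H(c, u) = -(c + c² + c*u)/(4*(1 + u)) (H(c, u) = -(c + (c*c + c*u))/(4*(u + 1)) = -(c + (c² + c*u))/(4*(1 + u)) = -(c + c² + c*u)/(4*(1 + u)))
Q(K, w) = 40 (Q(K, w) = 16 + 2*(6*(2 - 1*0*(1 + 0 + w)/(4 + 4*w))) = 16 + 2*(6*(2 - 1*0*(1 + w)/(4 + 4*w))) = 16 + 2*(6*(2 + 0)) = 16 + 2*(6*2) = 16 + 2*12 = 16 + 24 = 40)
Q(-1, 10)*31 + (-7 + 24) = 40*31 + (-7 + 24) = 1240 + 17 = 1257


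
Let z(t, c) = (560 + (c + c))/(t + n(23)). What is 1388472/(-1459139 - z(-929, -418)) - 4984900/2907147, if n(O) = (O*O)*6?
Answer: -25391294826704180/9523135564269513 ≈ -2.6663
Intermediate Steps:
n(O) = 6*O**2 (n(O) = O**2*6 = 6*O**2)
z(t, c) = (560 + 2*c)/(3174 + t) (z(t, c) = (560 + (c + c))/(t + 6*23**2) = (560 + 2*c)/(t + 6*529) = (560 + 2*c)/(t + 3174) = (560 + 2*c)/(3174 + t))
1388472/(-1459139 - z(-929, -418)) - 4984900/2907147 = 1388472/(-1459139 - 2*(280 - 418)/(3174 - 929)) - 4984900/2907147 = 1388472/(-1459139 - 2*(-138)/2245) - 4984900*1/2907147 = 1388472/(-1459139 - 2*(-138)/2245) - 4984900/2907147 = 1388472/(-1459139 - 1*(-276/2245)) - 4984900/2907147 = 1388472/(-1459139 + 276/2245) - 4984900/2907147 = 1388472/(-3275766779/2245) - 4984900/2907147 = 1388472*(-2245/3275766779) - 4984900/2907147 = -3117119640/3275766779 - 4984900/2907147 = -25391294826704180/9523135564269513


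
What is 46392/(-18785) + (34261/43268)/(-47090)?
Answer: -222409141741/90057063304 ≈ -2.4696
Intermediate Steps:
46392/(-18785) + (34261/43268)/(-47090) = 46392*(-1/18785) + (34261*(1/43268))*(-1/47090) = -46392/18785 + (34261/43268)*(-1/47090) = -46392/18785 - 34261/2037490120 = -222409141741/90057063304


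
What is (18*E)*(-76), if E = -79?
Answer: 108072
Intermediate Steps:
(18*E)*(-76) = (18*(-79))*(-76) = -1422*(-76) = 108072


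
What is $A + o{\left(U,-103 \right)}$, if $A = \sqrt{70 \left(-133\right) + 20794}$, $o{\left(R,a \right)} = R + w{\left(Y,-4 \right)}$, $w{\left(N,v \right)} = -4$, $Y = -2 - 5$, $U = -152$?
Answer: $-156 + 6 \sqrt{319} \approx -48.837$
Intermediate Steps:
$Y = -7$
$o{\left(R,a \right)} = -4 + R$ ($o{\left(R,a \right)} = R - 4 = -4 + R$)
$A = 6 \sqrt{319}$ ($A = \sqrt{-9310 + 20794} = \sqrt{11484} = 6 \sqrt{319} \approx 107.16$)
$A + o{\left(U,-103 \right)} = 6 \sqrt{319} - 156 = -156 + 6 \sqrt{319}$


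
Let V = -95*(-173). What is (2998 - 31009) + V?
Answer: -11576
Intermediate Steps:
V = 16435
(2998 - 31009) + V = (2998 - 31009) + 16435 = -28011 + 16435 = -11576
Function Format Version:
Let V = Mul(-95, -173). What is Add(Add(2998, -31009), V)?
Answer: -11576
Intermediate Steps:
V = 16435
Add(Add(2998, -31009), V) = Add(Add(2998, -31009), 16435) = Add(-28011, 16435) = -11576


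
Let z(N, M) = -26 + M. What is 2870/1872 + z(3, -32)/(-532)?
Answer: 204427/124488 ≈ 1.6421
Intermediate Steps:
2870/1872 + z(3, -32)/(-532) = 2870/1872 + (-26 - 32)/(-532) = 2870*(1/1872) - 58*(-1/532) = 1435/936 + 29/266 = 204427/124488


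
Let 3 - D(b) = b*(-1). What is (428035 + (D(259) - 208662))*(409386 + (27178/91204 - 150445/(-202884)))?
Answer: 415946363033992144445/4625958084 ≈ 8.9916e+10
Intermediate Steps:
D(b) = 3 + b (D(b) = 3 - b*(-1) = 3 - (-1)*b = 3 + b)
(428035 + (D(259) - 208662))*(409386 + (27178/91204 - 150445/(-202884))) = (428035 + ((3 + 259) - 208662))*(409386 + (27178/91204 - 150445/(-202884))) = (428035 + (262 - 208662))*(409386 + (27178*(1/91204) - 150445*(-1/202884))) = (428035 - 208400)*(409386 + (13589/45602 + 150445/202884)) = 219635*(409386 + 4808791783/4625958084) = 219635*(1893807284968207/4625958084) = 415946363033992144445/4625958084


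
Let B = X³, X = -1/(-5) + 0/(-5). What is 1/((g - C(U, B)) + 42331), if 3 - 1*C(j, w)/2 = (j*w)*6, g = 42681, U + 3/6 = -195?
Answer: 125/10623404 ≈ 1.1766e-5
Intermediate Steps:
U = -391/2 (U = -½ - 195 = -391/2 ≈ -195.50)
X = ⅕ (X = -1*(-⅕) + 0*(-⅕) = ⅕ + 0 = ⅕ ≈ 0.20000)
B = 1/125 (B = (⅕)³ = 1/125 ≈ 0.0080000)
C(j, w) = 6 - 12*j*w (C(j, w) = 6 - 2*j*w*6 = 6 - 12*j*w)
1/((g - C(U, B)) + 42331) = 1/((42681 - (6 - 12*(-391/2)*1/125)) + 42331) = 1/((42681 - (6 + 2346/125)) + 42331) = 1/((42681 - 1*3096/125) + 42331) = 1/((42681 - 3096/125) + 42331) = 1/(5332029/125 + 42331) = 1/(10623404/125) = 125/10623404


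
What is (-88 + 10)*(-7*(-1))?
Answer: -546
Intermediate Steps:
(-88 + 10)*(-7*(-1)) = -78*7 = -546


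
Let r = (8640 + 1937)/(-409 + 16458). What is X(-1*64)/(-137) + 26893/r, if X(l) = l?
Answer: 59130665637/1449049 ≈ 40807.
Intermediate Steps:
r = 10577/16049 ≈ 0.65904
X(-1*64)/(-137) + 26893/r = -1*64/(-137) + 26893/(10577/16049) = -64*(-1/137) + 26893*(16049/10577) = 64/137 + 431605757/10577 = 59130665637/1449049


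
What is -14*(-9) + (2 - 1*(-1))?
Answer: 129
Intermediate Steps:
-14*(-9) + (2 - 1*(-1)) = 126 + (2 + 1) = 126 + 3 = 129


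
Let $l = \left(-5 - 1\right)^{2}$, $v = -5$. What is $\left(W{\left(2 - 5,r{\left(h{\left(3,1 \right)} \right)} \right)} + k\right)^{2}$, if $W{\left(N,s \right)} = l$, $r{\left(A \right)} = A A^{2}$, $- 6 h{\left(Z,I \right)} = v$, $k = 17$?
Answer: $2809$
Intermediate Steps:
$h{\left(Z,I \right)} = \frac{5}{6}$ ($h{\left(Z,I \right)} = \left(- \frac{1}{6}\right) \left(-5\right) = \frac{5}{6}$)
$r{\left(A \right)} = A^{3}$
$l = 36$ ($l = \left(-6\right)^{2} = 36$)
$W{\left(N,s \right)} = 36$
$\left(W{\left(2 - 5,r{\left(h{\left(3,1 \right)} \right)} \right)} + k\right)^{2} = \left(36 + 17\right)^{2} = 53^{2} = 2809$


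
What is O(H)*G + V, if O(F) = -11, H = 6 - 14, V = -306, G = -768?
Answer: 8142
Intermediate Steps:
H = -8
O(H)*G + V = -11*(-768) - 306 = 8448 - 306 = 8142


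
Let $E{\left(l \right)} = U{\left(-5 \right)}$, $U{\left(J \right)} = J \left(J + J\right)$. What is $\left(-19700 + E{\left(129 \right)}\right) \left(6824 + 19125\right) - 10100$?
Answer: $-509907950$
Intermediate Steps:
$U{\left(J \right)} = 2 J^{2}$ ($U{\left(J \right)} = J 2 J = 2 J^{2}$)
$E{\left(l \right)} = 50$ ($E{\left(l \right)} = 2 \left(-5\right)^{2} = 2 \cdot 25 = 50$)
$\left(-19700 + E{\left(129 \right)}\right) \left(6824 + 19125\right) - 10100 = \left(-19700 + 50\right) \left(6824 + 19125\right) - 10100 = \left(-19650\right) 25949 - 10100 = -509897850 - 10100 = -509907950$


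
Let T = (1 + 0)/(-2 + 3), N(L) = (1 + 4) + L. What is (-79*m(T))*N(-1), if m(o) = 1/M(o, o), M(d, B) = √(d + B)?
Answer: -158*√2 ≈ -223.45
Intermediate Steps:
N(L) = 5 + L
M(d, B) = √(B + d)
T = 1 (T = 1/1 = 1*1 = 1)
m(o) = √2/(2*√o) (m(o) = 1/(√(o + o)) = 1/(√(2*o)) = 1/(√2*√o) = √2/(2*√o))
(-79*m(T))*N(-1) = (-79*√2/(2*√1))*(5 - 1) = -79*√2/2*4 = -158*√2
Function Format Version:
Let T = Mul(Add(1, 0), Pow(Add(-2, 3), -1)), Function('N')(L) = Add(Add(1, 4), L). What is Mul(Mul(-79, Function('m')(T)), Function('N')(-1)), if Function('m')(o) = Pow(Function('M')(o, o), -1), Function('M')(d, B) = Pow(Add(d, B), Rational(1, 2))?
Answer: Mul(-158, Pow(2, Rational(1, 2))) ≈ -223.45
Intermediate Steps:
Function('N')(L) = Add(5, L)
Function('M')(d, B) = Pow(Add(B, d), Rational(1, 2))
T = 1 (T = Mul(1, Pow(1, -1)) = Mul(1, 1) = 1)
Function('m')(o) = Mul(Rational(1, 2), Pow(2, Rational(1, 2)), Pow(o, Rational(-1, 2))) (Function('m')(o) = Pow(Pow(Add(o, o), Rational(1, 2)), -1) = Pow(Pow(Mul(2, o), Rational(1, 2)), -1) = Pow(Mul(Pow(2, Rational(1, 2)), Pow(o, Rational(1, 2))), -1) = Mul(Rational(1, 2), Pow(2, Rational(1, 2)), Pow(o, Rational(-1, 2))))
Mul(Mul(-79, Function('m')(T)), Function('N')(-1)) = Mul(Mul(-79, Mul(Rational(1, 2), Pow(2, Rational(1, 2)), Pow(1, Rational(-1, 2)))), Add(5, -1)) = Mul(Mul(-79, Mul(Rational(1, 2), Pow(2, Rational(1, 2)), 1)), 4) = Mul(Mul(-79, Mul(Rational(1, 2), Pow(2, Rational(1, 2)))), 4) = Mul(Mul(Rational(-79, 2), Pow(2, Rational(1, 2))), 4) = Mul(-158, Pow(2, Rational(1, 2)))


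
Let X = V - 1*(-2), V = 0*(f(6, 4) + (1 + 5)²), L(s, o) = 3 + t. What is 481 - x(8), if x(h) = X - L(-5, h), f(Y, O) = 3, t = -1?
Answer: 481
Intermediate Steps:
L(s, o) = 2 (L(s, o) = 3 - 1 = 2)
V = 0 (V = 0*(3 + (1 + 5)²) = 0*(3 + 6²) = 0*(3 + 36) = 0*39 = 0)
X = 2 (X = 0 - 1*(-2) = 0 + 2 = 2)
x(h) = 0 (x(h) = 2 - 1*2 = 2 - 2 = 0)
481 - x(8) = 481 - 1*0 = 481 + 0 = 481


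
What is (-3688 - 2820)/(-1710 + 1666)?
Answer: 1627/11 ≈ 147.91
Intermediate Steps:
(-3688 - 2820)/(-1710 + 1666) = -6508/(-44) = -6508*(-1/44) = 1627/11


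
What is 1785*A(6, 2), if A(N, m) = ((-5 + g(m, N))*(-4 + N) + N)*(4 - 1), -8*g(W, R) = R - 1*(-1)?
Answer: -123165/4 ≈ -30791.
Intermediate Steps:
g(W, R) = -1/8 - R/8 (g(W, R) = -(R - 1*(-1))/8 = -(R + 1)/8 = -(1 + R)/8 = -1/8 - R/8)
A(N, m) = 3*N + 3*(-4 + N)*(-41/8 - N/8) (A(N, m) = ((-5 + (-1/8 - N/8))*(-4 + N) + N)*(4 - 1) = ((-41/8 - N/8)*(-4 + N) + N)*3 = ((-4 + N)*(-41/8 - N/8) + N)*3 = (N + (-4 + N)*(-41/8 - N/8))*3 = 3*N + 3*(-4 + N)*(-41/8 - N/8))
1785*A(6, 2) = 1785*(123/2 - 87/8*6 - 3/8*6**2) = 1785*(123/2 - 261/4 - 3/8*36) = 1785*(123/2 - 261/4 - 27/2) = 1785*(-69/4) = -123165/4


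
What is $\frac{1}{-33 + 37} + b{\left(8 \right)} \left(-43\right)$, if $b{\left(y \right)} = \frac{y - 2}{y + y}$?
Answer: $- \frac{127}{8} \approx -15.875$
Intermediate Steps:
$b{\left(y \right)} = \frac{-2 + y}{2 y}$
$\frac{1}{-33 + 37} + b{\left(8 \right)} \left(-43\right) = \frac{1}{-33 + 37} + \frac{-2 + 8}{2 \cdot 8} \left(-43\right) = \frac{1}{4} + \frac{1}{2} \cdot \frac{1}{8} \cdot 6 \left(-43\right) = \frac{1}{4} + \frac{3}{8} \left(-43\right) = \frac{1}{4} - \frac{129}{8} = - \frac{127}{8}$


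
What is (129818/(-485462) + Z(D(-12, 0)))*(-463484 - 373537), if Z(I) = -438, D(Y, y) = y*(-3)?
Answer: 89043203821827/242731 ≈ 3.6684e+8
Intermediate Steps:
D(Y, y) = -3*y
(129818/(-485462) + Z(D(-12, 0)))*(-463484 - 373537) = (129818/(-485462) - 438)*(-463484 - 373537) = (129818*(-1/485462) - 438)*(-837021) = (-64909/242731 - 438)*(-837021) = -106381087/242731*(-837021) = 89043203821827/242731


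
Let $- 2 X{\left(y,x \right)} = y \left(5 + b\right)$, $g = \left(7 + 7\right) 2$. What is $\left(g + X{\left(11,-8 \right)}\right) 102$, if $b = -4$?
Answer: $2295$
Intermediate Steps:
$g = 28$ ($g = 14 \cdot 2 = 28$)
$X{\left(y,x \right)} = - \frac{y}{2}$ ($X{\left(y,x \right)} = - \frac{y \left(5 - 4\right)}{2} = - \frac{y 1}{2} = - \frac{y}{2}$)
$\left(g + X{\left(11,-8 \right)}\right) 102 = \left(28 - \frac{11}{2}\right) 102 = \frac{45}{2} \cdot 102 = 2295$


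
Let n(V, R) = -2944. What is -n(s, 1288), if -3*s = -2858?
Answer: 2944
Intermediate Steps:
s = 2858/3 (s = -⅓*(-2858) = 2858/3 ≈ 952.67)
-n(s, 1288) = -1*(-2944) = 2944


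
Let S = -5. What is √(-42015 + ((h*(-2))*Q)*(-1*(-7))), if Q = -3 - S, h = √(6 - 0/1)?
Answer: √(-42015 - 28*√6) ≈ 205.14*I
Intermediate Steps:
h = √6 (h = √(6 - 0) = √(6 - 4*0) = √(6 + 0) = √6 ≈ 2.4495)
Q = 2 (Q = -3 - 1*(-5) = -3 + 5 = 2)
√(-42015 + ((h*(-2))*Q)*(-1*(-7))) = √(-42015 + ((√6*(-2))*2)*(-1*(-7))) = √(-42015 + (-2*√6*2)*7) = √(-42015 - 4*√6*7) = √(-42015 - 28*√6)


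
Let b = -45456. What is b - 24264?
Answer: -69720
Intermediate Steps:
b - 24264 = -45456 - 24264 = -69720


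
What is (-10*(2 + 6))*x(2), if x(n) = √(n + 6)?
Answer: -160*√2 ≈ -226.27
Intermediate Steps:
x(n) = √(6 + n)
(-10*(2 + 6))*x(2) = (-10*(2 + 6))*√(6 + 2) = (-10*8)*√8 = -160*√2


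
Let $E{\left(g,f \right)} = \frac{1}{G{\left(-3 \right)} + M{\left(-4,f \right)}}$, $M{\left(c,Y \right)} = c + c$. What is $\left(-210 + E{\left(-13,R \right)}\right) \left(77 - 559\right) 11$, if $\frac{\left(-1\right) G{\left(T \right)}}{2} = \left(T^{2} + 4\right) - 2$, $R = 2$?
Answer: $\frac{16703951}{15} \approx 1.1136 \cdot 10^{6}$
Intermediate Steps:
$M{\left(c,Y \right)} = 2 c$
$G{\left(T \right)} = -4 - 2 T^{2}$ ($G{\left(T \right)} = - 2 \left(\left(T^{2} + 4\right) - 2\right) = - 2 \left(\left(4 + T^{2}\right) - 2\right) = - 2 \left(2 + T^{2}\right) = -4 - 2 T^{2}$)
$E{\left(g,f \right)} = - \frac{1}{30}$ ($E{\left(g,f \right)} = \frac{1}{\left(-4 - 2 \left(-3\right)^{2}\right) + 2 \left(-4\right)} = \frac{1}{\left(-4 - 18\right) - 8} = \frac{1}{-22 - 8} = \frac{1}{-30} = - \frac{1}{30}$)
$\left(-210 + E{\left(-13,R \right)}\right) \left(77 - 559\right) 11 = \left(-210 - \frac{1}{30}\right) \left(77 - 559\right) 11 = \left(- \frac{6301}{30}\right) \left(-482\right) 11 = \frac{1518541}{15} \cdot 11 = \frac{16703951}{15}$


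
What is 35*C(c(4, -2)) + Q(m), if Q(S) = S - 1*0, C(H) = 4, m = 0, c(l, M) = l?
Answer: 140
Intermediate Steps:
Q(S) = S (Q(S) = S + 0 = S)
35*C(c(4, -2)) + Q(m) = 35*4 + 0 = 140 + 0 = 140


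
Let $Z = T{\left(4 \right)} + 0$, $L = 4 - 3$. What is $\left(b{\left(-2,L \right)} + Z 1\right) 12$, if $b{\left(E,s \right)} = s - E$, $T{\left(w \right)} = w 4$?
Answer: $228$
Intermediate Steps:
$L = 1$ ($L = 4 - 3 = 1$)
$T{\left(w \right)} = 4 w$
$Z = 16$ ($Z = 4 \cdot 4 + 0 = 16 + 0 = 16$)
$\left(b{\left(-2,L \right)} + Z 1\right) 12 = \left(\left(1 - -2\right) + 16 \cdot 1\right) 12 = \left(\left(1 + 2\right) + 16\right) 12 = \left(3 + 16\right) 12 = 19 \cdot 12 = 228$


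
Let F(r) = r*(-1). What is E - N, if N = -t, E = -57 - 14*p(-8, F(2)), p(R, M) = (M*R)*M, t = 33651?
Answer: 34042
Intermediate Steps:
F(r) = -r
p(R, M) = R*M²
E = 391 (E = -57 - (-112)*(-1*2)² = -57 - (-112)*(-2)² = -57 - (-112)*4 = -57 - 14*(-32) = -57 + 448 = 391)
N = -33651 (N = -1*33651 = -33651)
E - N = 391 - 1*(-33651) = 391 + 33651 = 34042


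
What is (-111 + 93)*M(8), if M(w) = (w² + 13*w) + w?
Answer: -3168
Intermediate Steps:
M(w) = w² + 14*w
(-111 + 93)*M(8) = (-111 + 93)*(8*(14 + 8)) = -144*22 = -18*176 = -3168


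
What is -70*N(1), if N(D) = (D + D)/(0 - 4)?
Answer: 35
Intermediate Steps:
N(D) = -D/2 (N(D) = (2*D)/(-4) = (2*D)*(-¼) = -D/2)
-70*N(1) = -(-35) = -70*(-½) = 35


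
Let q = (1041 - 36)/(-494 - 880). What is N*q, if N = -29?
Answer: 9715/458 ≈ 21.212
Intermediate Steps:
q = -335/458 (q = 1005/(-1374) = 1005*(-1/1374) = -335/458 ≈ -0.73144)
N*q = -29*(-335/458) = 9715/458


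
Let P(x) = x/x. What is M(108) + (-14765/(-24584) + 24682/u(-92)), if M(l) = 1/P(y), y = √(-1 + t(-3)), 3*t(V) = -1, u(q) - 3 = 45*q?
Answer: -63427925/14529144 ≈ -4.3656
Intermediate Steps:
u(q) = 3 + 45*q
t(V) = -⅓ (t(V) = (⅓)*(-1) = -⅓)
y = 2*I*√3/3 (y = √(-1 - ⅓) = √(-4/3) = 2*I*√3/3 ≈ 1.1547*I)
P(x) = 1
M(l) = 1 (M(l) = 1/1 = 1)
M(108) + (-14765/(-24584) + 24682/u(-92)) = 1 + (-14765/(-24584) + 24682/(3 + 45*(-92))) = 1 + (-14765*(-1/24584) + 24682/(3 - 4140)) = 1 + (14765/24584 + 24682/(-4137)) = 1 + (14765/24584 + 24682*(-1/4137)) = 1 + (14765/24584 - 3526/591) = 1 - 77957069/14529144 = -63427925/14529144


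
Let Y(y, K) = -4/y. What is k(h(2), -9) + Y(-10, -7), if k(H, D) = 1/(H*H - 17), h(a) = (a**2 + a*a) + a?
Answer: 171/415 ≈ 0.41205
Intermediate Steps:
h(a) = a + 2*a**2 (h(a) = (a**2 + a**2) + a = 2*a**2 + a = a + 2*a**2)
k(H, D) = 1/(-17 + H**2) (k(H, D) = 1/(H**2 - 17) = 1/(-17 + H**2))
k(h(2), -9) + Y(-10, -7) = 1/(-17 + (2*(1 + 2*2))**2) - 4/(-10) = 1/(-17 + (2*(1 + 4))**2) - 4*(-1/10) = 1/(-17 + (2*5)**2) + 2/5 = 1/(-17 + 10**2) + 2/5 = 1/(-17 + 100) + 2/5 = 1/83 + 2/5 = 171/415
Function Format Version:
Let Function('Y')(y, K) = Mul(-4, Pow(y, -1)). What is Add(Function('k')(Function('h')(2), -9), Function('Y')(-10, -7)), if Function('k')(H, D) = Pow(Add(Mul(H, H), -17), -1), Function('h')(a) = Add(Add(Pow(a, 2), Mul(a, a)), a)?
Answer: Rational(171, 415) ≈ 0.41205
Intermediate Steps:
Function('h')(a) = Add(a, Mul(2, Pow(a, 2))) (Function('h')(a) = Add(Add(Pow(a, 2), Pow(a, 2)), a) = Add(Mul(2, Pow(a, 2)), a) = Add(a, Mul(2, Pow(a, 2))))
Function('k')(H, D) = Pow(Add(-17, Pow(H, 2)), -1) (Function('k')(H, D) = Pow(Add(Pow(H, 2), -17), -1) = Pow(Add(-17, Pow(H, 2)), -1))
Add(Function('k')(Function('h')(2), -9), Function('Y')(-10, -7)) = Add(Pow(Add(-17, Pow(Mul(2, Add(1, Mul(2, 2))), 2)), -1), Mul(-4, Pow(-10, -1))) = Add(Pow(Add(-17, Pow(Mul(2, Add(1, 4)), 2)), -1), Mul(-4, Rational(-1, 10))) = Add(Pow(Add(-17, Pow(Mul(2, 5), 2)), -1), Rational(2, 5)) = Add(Pow(Add(-17, Pow(10, 2)), -1), Rational(2, 5)) = Add(Pow(Add(-17, 100), -1), Rational(2, 5)) = Add(Pow(83, -1), Rational(2, 5)) = Add(Rational(1, 83), Rational(2, 5)) = Rational(171, 415)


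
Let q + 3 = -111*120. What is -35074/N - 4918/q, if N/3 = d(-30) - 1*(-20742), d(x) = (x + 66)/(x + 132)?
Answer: -456898309/2348978130 ≈ -0.19451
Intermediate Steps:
d(x) = (66 + x)/(132 + x)
q = -13323 (q = -3 - 111*120 = -3 - 13320 = -13323)
N = 1057860/17 (N = 3*((66 - 30)/(132 - 30) - 1*(-20742)) = 3*(36/102 + 20742) = 3*((1/102)*36 + 20742) = 3*(6/17 + 20742) = 3*(352620/17) = 1057860/17 ≈ 62227.)
-35074/N - 4918/q = -35074/1057860/17 - 4918/(-13323) = -35074*17/1057860 - 4918*(-1/13323) = -298129/528930 + 4918/13323 = -456898309/2348978130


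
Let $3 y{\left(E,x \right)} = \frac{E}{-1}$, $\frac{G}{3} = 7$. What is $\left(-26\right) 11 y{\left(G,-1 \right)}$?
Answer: $2002$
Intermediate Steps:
$G = 21$ ($G = 3 \cdot 7 = 21$)
$y{\left(E,x \right)} = - \frac{E}{3}$ ($y{\left(E,x \right)} = \frac{E \frac{1}{-1}}{3} = \frac{E \left(-1\right)}{3} = \frac{\left(-1\right) E}{3} = - \frac{E}{3}$)
$\left(-26\right) 11 y{\left(G,-1 \right)} = \left(-26\right) 11 \left(\left(- \frac{1}{3}\right) 21\right) = \left(-286\right) \left(-7\right) = 2002$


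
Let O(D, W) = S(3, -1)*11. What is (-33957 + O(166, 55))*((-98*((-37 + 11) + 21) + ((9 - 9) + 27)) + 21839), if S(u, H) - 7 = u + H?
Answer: -756929448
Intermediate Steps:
S(u, H) = 7 + H + u (S(u, H) = 7 + (u + H) = 7 + (H + u) = 7 + H + u)
O(D, W) = 99 (O(D, W) = (7 - 1 + 3)*11 = 9*11 = 99)
(-33957 + O(166, 55))*((-98*((-37 + 11) + 21) + ((9 - 9) + 27)) + 21839) = (-33957 + 99)*((-98*((-37 + 11) + 21) + ((9 - 9) + 27)) + 21839) = -33858*((-98*(-26 + 21) + (0 + 27)) + 21839) = -33858*((-98*(-5) + 27) + 21839) = -33858*((490 + 27) + 21839) = -33858*(517 + 21839) = -33858*22356 = -756929448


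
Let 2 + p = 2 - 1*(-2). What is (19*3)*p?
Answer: 114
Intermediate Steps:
p = 2 (p = -2 + (2 - 1*(-2)) = -2 + (2 + 2) = -2 + 4 = 2)
(19*3)*p = (19*3)*2 = 57*2 = 114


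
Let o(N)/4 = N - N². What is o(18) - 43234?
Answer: -44458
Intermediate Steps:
o(N) = -4*N² + 4*N (o(N) = 4*(N - N²) = -4*N² + 4*N)
o(18) - 43234 = 4*18*(1 - 1*18) - 43234 = 4*18*(1 - 18) - 43234 = 4*18*(-17) - 43234 = -1224 - 43234 = -44458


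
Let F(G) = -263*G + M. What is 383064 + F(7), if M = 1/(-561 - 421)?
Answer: 374360985/982 ≈ 3.8122e+5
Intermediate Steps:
M = -1/982 (M = 1/(-982) = -1/982 ≈ -0.0010183)
F(G) = -1/982 - 263*G (F(G) = -263*G - 1/982 = -1/982 - 263*G)
383064 + F(7) = 383064 + (-1/982 - 263*7) = 383064 + (-1/982 - 1841) = 383064 - 1807863/982 = 374360985/982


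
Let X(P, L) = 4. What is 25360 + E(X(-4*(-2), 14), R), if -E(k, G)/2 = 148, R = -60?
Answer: 25064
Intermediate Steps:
E(k, G) = -296 (E(k, G) = -2*148 = -296)
25360 + E(X(-4*(-2), 14), R) = 25360 - 296 = 25064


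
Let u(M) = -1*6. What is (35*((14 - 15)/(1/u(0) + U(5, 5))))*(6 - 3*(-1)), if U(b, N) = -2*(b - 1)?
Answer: 270/7 ≈ 38.571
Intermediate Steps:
u(M) = -6
U(b, N) = 2 - 2*b (U(b, N) = -2*(-1 + b) = 2 - 2*b)
(35*((14 - 15)/(1/u(0) + U(5, 5))))*(6 - 3*(-1)) = (35*((14 - 15)/(1/(-6) + (2 - 2*5))))*(6 - 3*(-1)) = (35*(-1/(-⅙ + (2 - 10))))*(6 + 3) = (35*(-1/(-⅙ - 8)))*9 = (35*(-1/(-49/6)))*9 = (35*(-1*(-6/49)))*9 = (35*(6/49))*9 = (30/7)*9 = 270/7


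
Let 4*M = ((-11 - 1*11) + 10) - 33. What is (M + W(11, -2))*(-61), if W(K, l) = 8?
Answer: 793/4 ≈ 198.25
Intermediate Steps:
M = -45/4 (M = (((-11 - 1*11) + 10) - 33)/4 = (((-11 - 11) + 10) - 33)/4 = ((-22 + 10) - 33)/4 = (-12 - 33)/4 = (¼)*(-45) = -45/4 ≈ -11.250)
(M + W(11, -2))*(-61) = (-45/4 + 8)*(-61) = -13/4*(-61) = 793/4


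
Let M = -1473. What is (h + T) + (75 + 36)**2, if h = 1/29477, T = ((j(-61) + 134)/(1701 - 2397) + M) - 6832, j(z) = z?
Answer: 82390072747/20515992 ≈ 4015.9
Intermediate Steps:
T = -5780353/696 (T = ((-61 + 134)/(1701 - 2397) - 1473) - 6832 = (73/(-696) - 1473) - 6832 = (73*(-1/696) - 1473) - 6832 = (-73/696 - 1473) - 6832 = -1025281/696 - 6832 = -5780353/696 ≈ -8305.1)
h = 1/29477 ≈ 3.3925e-5
(h + T) + (75 + 36)**2 = (1/29477 - 5780353/696) + (75 + 36)**2 = -170387464685/20515992 + 111**2 = -170387464685/20515992 + 12321 = 82390072747/20515992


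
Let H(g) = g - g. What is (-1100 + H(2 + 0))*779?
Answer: -856900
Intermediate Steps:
H(g) = 0
(-1100 + H(2 + 0))*779 = (-1100 + 0)*779 = -1100*779 = -856900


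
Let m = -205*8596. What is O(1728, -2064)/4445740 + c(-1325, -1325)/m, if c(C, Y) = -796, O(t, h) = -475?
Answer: 135088677/391709705660 ≈ 0.00034487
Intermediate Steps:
m = -1762180
O(1728, -2064)/4445740 + c(-1325, -1325)/m = -475/4445740 - 796/(-1762180) = -475*1/4445740 - 796*(-1/1762180) = -95/889148 + 199/440545 = 135088677/391709705660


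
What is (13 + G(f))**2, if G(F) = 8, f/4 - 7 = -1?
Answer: 441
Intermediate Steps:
f = 24 (f = 28 + 4*(-1) = 28 - 4 = 24)
(13 + G(f))**2 = (13 + 8)**2 = 21**2 = 441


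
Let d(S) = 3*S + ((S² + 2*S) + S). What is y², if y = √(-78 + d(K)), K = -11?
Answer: -23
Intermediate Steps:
d(S) = S² + 6*S (d(S) = 3*S + (S² + 3*S) = S² + 6*S)
y = I*√23 (y = √(-78 - 11*(6 - 11)) = √(-78 - 11*(-5)) = √(-78 + 55) = √(-23) = I*√23 ≈ 4.7958*I)
y² = (I*√23)² = -23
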